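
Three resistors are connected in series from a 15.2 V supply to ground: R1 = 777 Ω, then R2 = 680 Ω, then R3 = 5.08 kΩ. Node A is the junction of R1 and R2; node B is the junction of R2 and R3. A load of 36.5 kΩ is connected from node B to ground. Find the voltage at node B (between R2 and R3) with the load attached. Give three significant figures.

V ≈ 11.5 V

At node B, R3 is in parallel with the load: R3‖R_L = 4459 Ω.
Below node A the resistance is R2 + (R3‖R_L) = 5139 Ω, so V_A = 15.2 × 5139/5916 = 13.20 V.
Then V_B = V_A × (R3‖R_L)/(R2 + R3‖R_L) = 13.20 × 4459/5139 = 11.5 V.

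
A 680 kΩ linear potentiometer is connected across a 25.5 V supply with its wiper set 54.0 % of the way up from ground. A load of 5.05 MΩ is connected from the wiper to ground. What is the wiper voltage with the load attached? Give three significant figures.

The wiper splits the pot into (1−α)R = 312.8 kΩ above and αR = 367.2 kΩ below.
Lower section ‖ load = 342.3 kΩ.
V_wiper = 25.5 × 342.3/(312.8 + 342.3) = 13.3 V.

V ≈ 13.3 V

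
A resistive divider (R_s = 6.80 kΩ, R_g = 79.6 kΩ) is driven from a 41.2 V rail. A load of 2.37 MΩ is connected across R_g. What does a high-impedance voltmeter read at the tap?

The load sits in parallel with R_g: R_g‖R_L = (79.6 × 2370) / (79.6 + 2370) = 77.01 kΩ.
V_out = 41.2 × 77.01 / (6.80 + 77.01) = 41.2 × 77.01/83.81 = 37.9 V.
(Unloaded it would have been 38.0 V.)

V_out ≈ 37.9 V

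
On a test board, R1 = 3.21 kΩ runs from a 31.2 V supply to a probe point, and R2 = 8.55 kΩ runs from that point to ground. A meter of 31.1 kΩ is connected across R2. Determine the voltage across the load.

The load sits in parallel with R2: R2‖R_L = (8.55 × 31.1) / (8.55 + 31.1) = 6.706 kΩ.
V_out = 31.2 × 6.706 / (3.21 + 6.706) = 31.2 × 6.706/9.916 = 21.1 V.

V_out ≈ 21.1 V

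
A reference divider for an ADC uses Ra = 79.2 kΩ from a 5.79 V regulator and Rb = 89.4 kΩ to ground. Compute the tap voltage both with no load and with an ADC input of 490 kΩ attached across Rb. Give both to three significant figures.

Unloaded: 3.07 V; loaded: 2.83 V

Open-circuit: V = 5.79 × 89.4/(79.2 + 89.4) = 3.07 V.
With the load, Rb becomes Rb‖R_L = 75.61 kΩ, so V = 5.79 × 75.61/154.8 = 2.83 V.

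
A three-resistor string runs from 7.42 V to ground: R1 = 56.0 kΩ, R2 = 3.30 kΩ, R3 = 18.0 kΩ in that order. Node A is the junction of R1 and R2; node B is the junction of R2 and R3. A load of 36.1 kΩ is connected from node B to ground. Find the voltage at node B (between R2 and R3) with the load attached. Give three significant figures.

At node B, R3 is in parallel with the load: R3‖R_L = 12.01 kΩ.
Below node A the resistance is R2 + (R3‖R_L) = 15.31 kΩ, so V_A = 7.42 × 15.31/71.31 = 1.593 V.
Then V_B = V_A × (R3‖R_L)/(R2 + R3‖R_L) = 1.593 × 12.01/15.31 = 1.25 V.

V ≈ 1.25 V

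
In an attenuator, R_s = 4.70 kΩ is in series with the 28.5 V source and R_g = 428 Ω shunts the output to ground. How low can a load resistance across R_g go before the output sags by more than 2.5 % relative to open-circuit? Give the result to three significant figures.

Output resistance R_th = R_s‖R_g = (4700 × 428)/5128 = 392.3 Ω.
The fractional drop is R_th/(R_th + R_L); requiring this ≤ 0.0250 gives R_L ≥ R_th(1/0.0250 − 1) = 392.3 × 39.00 = 15.3 kΩ.

R_L(min) ≈ 15.3 kΩ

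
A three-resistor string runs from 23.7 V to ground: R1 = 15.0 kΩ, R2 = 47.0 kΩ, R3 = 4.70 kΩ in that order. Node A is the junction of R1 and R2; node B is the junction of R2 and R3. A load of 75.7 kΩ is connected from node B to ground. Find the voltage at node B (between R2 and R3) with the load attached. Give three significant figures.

At node B, R3 is in parallel with the load: R3‖R_L = 4.425 kΩ.
Below node A the resistance is R2 + (R3‖R_L) = 51.43 kΩ, so V_A = 23.7 × 51.43/66.43 = 18.35 V.
Then V_B = V_A × (R3‖R_L)/(R2 + R3‖R_L) = 18.35 × 4.425/51.43 = 1.58 V.

V ≈ 1.58 V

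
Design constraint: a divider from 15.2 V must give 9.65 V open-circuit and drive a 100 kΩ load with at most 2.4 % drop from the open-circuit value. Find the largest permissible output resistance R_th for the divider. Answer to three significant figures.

Loading drop = R_th/(R_th + R_L) ≤ 0.0240, so R_th ≤ R_L · ε/(1−ε) = 100 kΩ × 0.0240/0.9760 = 2.46 kΩ.

R_th ≤ 2.46 kΩ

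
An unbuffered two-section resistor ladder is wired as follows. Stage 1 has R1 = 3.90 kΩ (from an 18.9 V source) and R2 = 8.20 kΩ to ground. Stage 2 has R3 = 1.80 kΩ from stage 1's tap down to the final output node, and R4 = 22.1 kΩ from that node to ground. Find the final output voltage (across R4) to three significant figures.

V_out ≈ 10.7 V

Stage 2 presents R3+R4 = 23.90 kΩ as a load on stage 1's tap.
Stage 1's lower leg becomes R2‖(R3+R4) = 6.105 kΩ, so V_mid = 18.9 × 6.105/10.01 = 11.53 V.
Stage 2 is itself unloaded: V_out = V_mid × R4/(R3+R4) = 11.53 × 22.1/23.90 = 10.7 V.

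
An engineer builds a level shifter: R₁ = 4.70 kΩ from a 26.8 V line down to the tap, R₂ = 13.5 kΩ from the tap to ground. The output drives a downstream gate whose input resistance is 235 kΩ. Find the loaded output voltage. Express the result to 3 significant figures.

V_out ≈ 19.6 V

The load sits in parallel with R₂: R₂‖R_L = (13.5 × 235) / (13.5 + 235) = 12.77 kΩ.
V_out = 26.8 × 12.77 / (4.70 + 12.77) = 26.8 × 12.77/17.47 = 19.6 V.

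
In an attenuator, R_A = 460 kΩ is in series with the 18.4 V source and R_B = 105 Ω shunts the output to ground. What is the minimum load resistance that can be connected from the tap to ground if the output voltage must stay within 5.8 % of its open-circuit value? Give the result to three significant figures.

Output resistance R_th = R_A‖R_B = (460000 × 105)/460100 = 105.0 Ω.
The fractional drop is R_th/(R_th + R_L); requiring this ≤ 0.0580 gives R_L ≥ R_th(1/0.0580 − 1) = 105.0 × 16.24 = 1.70 kΩ.

R_L(min) ≈ 1.70 kΩ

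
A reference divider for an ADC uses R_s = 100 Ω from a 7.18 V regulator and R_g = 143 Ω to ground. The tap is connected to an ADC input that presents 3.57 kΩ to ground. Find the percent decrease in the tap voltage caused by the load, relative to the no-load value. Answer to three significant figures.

The divider's output (Thévenin) resistance is R_s‖R_g = 58.85 Ω.
Fractional drop under load = R_th/(R_th + R_L) = 58.85 / (58.85 + 3570) = 0.01622.
So the output falls by 1.62 %.

1.62 %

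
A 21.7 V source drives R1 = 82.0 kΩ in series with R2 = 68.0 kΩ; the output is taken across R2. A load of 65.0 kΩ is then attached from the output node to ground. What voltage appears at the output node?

The load sits in parallel with R2: R2‖R_L = (68.0 × 65.0) / (68.0 + 65.0) = 33.23 kΩ.
V_out = 21.7 × 33.23 / (82.0 + 33.23) = 21.7 × 33.23/115.2 = 6.26 V.

V_out ≈ 6.26 V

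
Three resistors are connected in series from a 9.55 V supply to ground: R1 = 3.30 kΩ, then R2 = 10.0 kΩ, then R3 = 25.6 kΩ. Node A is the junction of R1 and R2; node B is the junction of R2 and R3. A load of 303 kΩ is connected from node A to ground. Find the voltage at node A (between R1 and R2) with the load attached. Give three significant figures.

V ≈ 8.65 V

Below node A the series string R2+R3 = 35.60 kΩ sits in parallel with the 303 kΩ load: 31.86 kΩ.
V_A = 9.55 × 31.86/(3.30 + 31.86) = 8.65 V.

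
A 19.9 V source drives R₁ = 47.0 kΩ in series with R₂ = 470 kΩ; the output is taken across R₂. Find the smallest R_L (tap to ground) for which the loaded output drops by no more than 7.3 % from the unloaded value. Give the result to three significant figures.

Output resistance R_th = R₁‖R₂ = (47.0 × 470)/517.0 = 42.73 kΩ.
The fractional drop is R_th/(R_th + R_L); requiring this ≤ 0.0730 gives R_L ≥ R_th(1/0.0730 − 1) = 42.73 × 12.70 = 543 kΩ.

R_L(min) ≈ 543 kΩ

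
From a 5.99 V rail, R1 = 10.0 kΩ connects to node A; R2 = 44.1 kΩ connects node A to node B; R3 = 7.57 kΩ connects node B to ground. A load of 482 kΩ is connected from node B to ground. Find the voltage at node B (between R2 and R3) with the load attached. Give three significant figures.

At node B, R3 is in parallel with the load: R3‖R_L = 7.453 kΩ.
Below node A the resistance is R2 + (R3‖R_L) = 51.55 kΩ, so V_A = 5.99 × 51.55/61.55 = 5.017 V.
Then V_B = V_A × (R3‖R_L)/(R2 + R3‖R_L) = 5.017 × 7.453/51.55 = 0.725 V.

V ≈ 0.725 V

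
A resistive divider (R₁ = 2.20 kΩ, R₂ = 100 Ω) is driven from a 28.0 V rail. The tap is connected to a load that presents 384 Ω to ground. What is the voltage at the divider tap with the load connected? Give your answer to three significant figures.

The load sits in parallel with R₂: R₂‖R_L = (100 × 384) / (100 + 384) = 79.34 Ω.
V_out = 28.0 × 79.34 / (2200 + 79.34) = 28.0 × 79.34/2279 = 0.975 V.
(Unloaded it would have been 1.22 V.)

V_out ≈ 0.975 V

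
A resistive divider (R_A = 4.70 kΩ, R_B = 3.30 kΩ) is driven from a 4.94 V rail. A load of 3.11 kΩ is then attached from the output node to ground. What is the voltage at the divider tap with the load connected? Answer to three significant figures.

The load sits in parallel with R_B: R_B‖R_L = (3.30 × 3.11) / (3.30 + 3.11) = 1.601 kΩ.
V_out = 4.94 × 1.601 / (4.70 + 1.601) = 4.94 × 1.601/6.301 = 1.26 V.

V_out ≈ 1.26 V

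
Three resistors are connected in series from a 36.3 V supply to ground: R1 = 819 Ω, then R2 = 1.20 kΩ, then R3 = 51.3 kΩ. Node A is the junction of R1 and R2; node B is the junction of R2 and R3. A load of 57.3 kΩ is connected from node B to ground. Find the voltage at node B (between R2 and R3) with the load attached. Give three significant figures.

At node B, R3 is in parallel with the load: R3‖R_L = 27070 Ω.
Below node A the resistance is R2 + (R3‖R_L) = 28270 Ω, so V_A = 36.3 × 28270/29090 = 35.28 V.
Then V_B = V_A × (R3‖R_L)/(R2 + R3‖R_L) = 35.28 × 27070/28270 = 33.8 V.

V ≈ 33.8 V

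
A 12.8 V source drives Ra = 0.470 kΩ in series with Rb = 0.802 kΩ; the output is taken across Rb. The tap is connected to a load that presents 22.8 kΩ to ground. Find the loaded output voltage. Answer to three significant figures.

V_out ≈ 7.97 V

The load sits in parallel with Rb: Rb‖R_L = (802 × 22800) / (802 + 22800) = 774.7 Ω.
V_out = 12.8 × 774.7 / (470 + 774.7) = 12.8 × 774.7/1245 = 7.97 V.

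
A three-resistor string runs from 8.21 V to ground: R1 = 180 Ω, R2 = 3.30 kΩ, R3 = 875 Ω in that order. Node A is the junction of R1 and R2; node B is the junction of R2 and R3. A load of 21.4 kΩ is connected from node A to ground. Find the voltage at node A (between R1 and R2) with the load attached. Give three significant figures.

Below node A the series string R2+R3 = 4175 Ω sits in parallel with the 21400 Ω load: 3493 Ω.
V_A = 8.21 × 3493/(180 + 3493) = 7.81 V.

V ≈ 7.81 V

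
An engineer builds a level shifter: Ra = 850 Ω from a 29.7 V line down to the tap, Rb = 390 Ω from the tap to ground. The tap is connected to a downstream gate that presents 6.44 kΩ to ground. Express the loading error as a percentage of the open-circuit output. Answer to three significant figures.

3.99 %

The divider's output (Thévenin) resistance is Ra‖Rb = 267.3 Ω.
Fractional drop under load = R_th/(R_th + R_L) = 267.3 / (267.3 + 6440) = 0.03986.
So the output falls by 3.99 %.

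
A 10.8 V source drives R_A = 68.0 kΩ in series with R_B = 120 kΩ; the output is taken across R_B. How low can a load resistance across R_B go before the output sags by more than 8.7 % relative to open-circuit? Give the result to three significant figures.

Output resistance R_th = R_A‖R_B = (68.0 × 120)/188.0 = 43.40 kΩ.
The fractional drop is R_th/(R_th + R_L); requiring this ≤ 0.0870 gives R_L ≥ R_th(1/0.0870 − 1) = 43.40 × 10.49 = 455 kΩ.

R_L(min) ≈ 455 kΩ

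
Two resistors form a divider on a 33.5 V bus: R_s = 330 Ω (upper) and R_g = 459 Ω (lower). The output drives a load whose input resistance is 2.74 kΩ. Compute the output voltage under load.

V_out ≈ 18.2 V

The load sits in parallel with R_g: R_g‖R_L = (459 × 2740) / (459 + 2740) = 393.1 Ω.
V_out = 33.5 × 393.1 / (330 + 393.1) = 33.5 × 393.1/723.1 = 18.2 V.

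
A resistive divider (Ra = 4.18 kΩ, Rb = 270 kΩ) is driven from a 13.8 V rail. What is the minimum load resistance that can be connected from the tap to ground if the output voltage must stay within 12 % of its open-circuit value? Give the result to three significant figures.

Output resistance R_th = Ra‖Rb = (4.18 × 270)/274.2 = 4.116 kΩ.
The fractional drop is R_th/(R_th + R_L); requiring this ≤ 0.120 gives R_L ≥ R_th(1/0.120 − 1) = 4.116 × 7.333 = 30.2 kΩ.

R_L(min) ≈ 30.2 kΩ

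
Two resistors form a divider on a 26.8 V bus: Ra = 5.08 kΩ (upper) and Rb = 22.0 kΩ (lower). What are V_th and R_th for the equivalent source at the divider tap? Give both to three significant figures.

V_th is the open-circuit tap voltage: 26.8 × 22.0/(5.08 + 22.0) = 21.8 V.
With the supply zeroed, Ra and Rb appear in parallel from the tap: R_th = Ra‖Rb = (5.08 × 22.0)/27.08 = 4.13 kΩ.

V_th = 21.8 V, R_th = 4.13 kΩ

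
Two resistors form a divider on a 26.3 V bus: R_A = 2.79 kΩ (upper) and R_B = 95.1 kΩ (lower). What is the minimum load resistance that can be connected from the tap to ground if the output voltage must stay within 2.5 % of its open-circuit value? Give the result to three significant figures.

R_L(min) ≈ 106 kΩ

Output resistance R_th = R_A‖R_B = (2.79 × 95.1)/97.89 = 2.710 kΩ.
The fractional drop is R_th/(R_th + R_L); requiring this ≤ 0.0250 gives R_L ≥ R_th(1/0.0250 − 1) = 2.710 × 39.00 = 106 kΩ.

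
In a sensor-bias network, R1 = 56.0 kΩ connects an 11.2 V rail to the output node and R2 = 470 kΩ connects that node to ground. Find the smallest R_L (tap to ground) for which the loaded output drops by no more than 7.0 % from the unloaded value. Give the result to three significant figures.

Output resistance R_th = R1‖R2 = (56.0 × 470)/526.0 = 50.04 kΩ.
The fractional drop is R_th/(R_th + R_L); requiring this ≤ 0.0700 gives R_L ≥ R_th(1/0.0700 − 1) = 50.04 × 13.29 = 665 kΩ.

R_L(min) ≈ 665 kΩ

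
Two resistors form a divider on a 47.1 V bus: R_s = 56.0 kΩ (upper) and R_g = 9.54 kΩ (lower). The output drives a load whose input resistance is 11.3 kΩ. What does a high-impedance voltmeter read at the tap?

The load sits in parallel with R_g: R_g‖R_L = (9.54 × 11.3) / (9.54 + 11.3) = 5.173 kΩ.
V_out = 47.1 × 5.173 / (56.0 + 5.173) = 47.1 × 5.173/61.17 = 3.98 V.
(Unloaded it would have been 6.86 V.)

V_out ≈ 3.98 V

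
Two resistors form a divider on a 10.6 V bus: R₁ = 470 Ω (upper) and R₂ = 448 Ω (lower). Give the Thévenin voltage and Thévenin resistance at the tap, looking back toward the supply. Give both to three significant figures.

V_th is the open-circuit tap voltage: 10.6 × 448/(470 + 448) = 5.17 V.
With the supply zeroed, R₁ and R₂ appear in parallel from the tap: R_th = R₁‖R₂ = (470 × 448)/918.0 = 229 Ω.

V_th = 5.17 V, R_th = 229 Ω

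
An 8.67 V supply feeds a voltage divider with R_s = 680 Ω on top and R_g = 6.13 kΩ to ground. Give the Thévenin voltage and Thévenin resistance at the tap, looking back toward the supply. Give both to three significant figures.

V_th = 7.80 V, R_th = 612 Ω

V_th is the open-circuit tap voltage: 8.67 × 6130/(680 + 6130) = 7.80 V.
With the supply zeroed, R_s and R_g appear in parallel from the tap: R_th = R_s‖R_g = (680 × 6130)/6810 = 612 Ω.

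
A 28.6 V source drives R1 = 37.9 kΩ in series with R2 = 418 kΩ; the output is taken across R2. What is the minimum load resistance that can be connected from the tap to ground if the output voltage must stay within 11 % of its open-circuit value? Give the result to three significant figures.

R_L(min) ≈ 281 kΩ

Output resistance R_th = R1‖R2 = (37.9 × 418)/455.9 = 34.75 kΩ.
The fractional drop is R_th/(R_th + R_L); requiring this ≤ 0.110 gives R_L ≥ R_th(1/0.110 − 1) = 34.75 × 8.091 = 281 kΩ.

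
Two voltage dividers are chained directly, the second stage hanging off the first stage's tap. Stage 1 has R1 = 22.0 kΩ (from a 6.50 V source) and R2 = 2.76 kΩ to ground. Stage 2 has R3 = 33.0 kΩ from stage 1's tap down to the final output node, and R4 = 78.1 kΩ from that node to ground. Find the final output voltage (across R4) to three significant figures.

V_out ≈ 0.498 V

Stage 2 presents R3+R4 = 111.1 kΩ as a load on stage 1's tap.
Stage 1's lower leg becomes R2‖(R3+R4) = 2.693 kΩ, so V_mid = 6.50 × 2.693/24.69 = 0.7089 V.
Stage 2 is itself unloaded: V_out = V_mid × R4/(R3+R4) = 0.7089 × 78.1/111.1 = 0.498 V.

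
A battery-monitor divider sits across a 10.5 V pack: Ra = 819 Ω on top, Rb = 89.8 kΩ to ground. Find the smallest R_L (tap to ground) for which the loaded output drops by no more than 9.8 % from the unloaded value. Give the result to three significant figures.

R_L(min) ≈ 7.47 kΩ

Output resistance R_th = Ra‖Rb = (819 × 89800)/90620 = 811.6 Ω.
The fractional drop is R_th/(R_th + R_L); requiring this ≤ 0.0980 gives R_L ≥ R_th(1/0.0980 − 1) = 811.6 × 9.204 = 7.47 kΩ.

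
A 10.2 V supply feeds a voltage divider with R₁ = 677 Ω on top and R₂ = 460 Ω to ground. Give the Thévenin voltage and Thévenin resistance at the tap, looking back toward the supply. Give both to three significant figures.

V_th = 4.13 V, R_th = 274 Ω

V_th is the open-circuit tap voltage: 10.2 × 460/(677 + 460) = 4.13 V.
With the supply zeroed, R₁ and R₂ appear in parallel from the tap: R_th = R₁‖R₂ = (677 × 460)/1137 = 274 Ω.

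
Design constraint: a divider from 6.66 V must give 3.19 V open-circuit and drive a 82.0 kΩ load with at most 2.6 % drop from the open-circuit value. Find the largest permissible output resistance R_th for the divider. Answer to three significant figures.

R_th ≤ 2.19 kΩ

Loading drop = R_th/(R_th + R_L) ≤ 0.0260, so R_th ≤ R_L · ε/(1−ε) = 82.0 kΩ × 0.0260/0.9740 = 2.19 kΩ.
(Any R1, R2 with R2/(R1+R2) = 0.479 and R1‖R2 ≤ 2.19 kΩ will meet the spec.)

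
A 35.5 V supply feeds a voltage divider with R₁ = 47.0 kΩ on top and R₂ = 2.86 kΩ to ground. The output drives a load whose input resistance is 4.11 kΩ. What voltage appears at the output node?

V_out ≈ 1.23 V

The load sits in parallel with R₂: R₂‖R_L = (2.86 × 4.11) / (2.86 + 4.11) = 1.686 kΩ.
V_out = 35.5 × 1.686 / (47.0 + 1.686) = 35.5 × 1.686/48.69 = 1.23 V.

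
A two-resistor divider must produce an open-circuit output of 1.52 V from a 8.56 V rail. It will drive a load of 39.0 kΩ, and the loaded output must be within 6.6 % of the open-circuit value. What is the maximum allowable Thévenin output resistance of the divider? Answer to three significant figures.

Loading drop = R_th/(R_th + R_L) ≤ 0.0660, so R_th ≤ R_L · ε/(1−ε) = 39.0 kΩ × 0.0660/0.9340 = 2.76 kΩ.

R_th ≤ 2.76 kΩ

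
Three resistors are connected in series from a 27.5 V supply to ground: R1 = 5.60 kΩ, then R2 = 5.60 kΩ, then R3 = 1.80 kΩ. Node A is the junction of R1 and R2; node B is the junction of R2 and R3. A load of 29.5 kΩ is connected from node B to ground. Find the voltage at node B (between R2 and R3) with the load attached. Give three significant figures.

V ≈ 3.62 V

At node B, R3 is in parallel with the load: R3‖R_L = 1.696 kΩ.
Below node A the resistance is R2 + (R3‖R_L) = 7.296 kΩ, so V_A = 27.5 × 7.296/12.90 = 15.56 V.
Then V_B = V_A × (R3‖R_L)/(R2 + R3‖R_L) = 15.56 × 1.696/7.296 = 3.62 V.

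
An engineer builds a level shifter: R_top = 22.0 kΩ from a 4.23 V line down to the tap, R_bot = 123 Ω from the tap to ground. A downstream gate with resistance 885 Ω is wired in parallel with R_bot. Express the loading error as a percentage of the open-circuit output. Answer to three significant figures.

The divider's output (Thévenin) resistance is R_top‖R_bot = 122.3 Ω.
Fractional drop under load = R_th/(R_th + R_L) = 122.3 / (122.3 + 885) = 0.1214.
So the output falls by 12.1 %.

12.1 %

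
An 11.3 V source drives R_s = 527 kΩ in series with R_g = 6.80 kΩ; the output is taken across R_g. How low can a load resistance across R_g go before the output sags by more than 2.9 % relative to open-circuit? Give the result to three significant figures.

Output resistance R_th = R_s‖R_g = (527 × 6.80)/533.8 = 6.713 kΩ.
The fractional drop is R_th/(R_th + R_L); requiring this ≤ 0.0290 gives R_L ≥ R_th(1/0.0290 − 1) = 6.713 × 33.48 = 225 kΩ.

R_L(min) ≈ 225 kΩ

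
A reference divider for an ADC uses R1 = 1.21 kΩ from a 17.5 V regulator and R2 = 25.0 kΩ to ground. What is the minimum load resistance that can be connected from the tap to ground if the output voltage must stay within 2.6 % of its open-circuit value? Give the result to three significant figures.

R_L(min) ≈ 43.2 kΩ

Output resistance R_th = R1‖R2 = (1.21 × 25.0)/26.21 = 1.154 kΩ.
The fractional drop is R_th/(R_th + R_L); requiring this ≤ 0.0260 gives R_L ≥ R_th(1/0.0260 − 1) = 1.154 × 37.46 = 43.2 kΩ.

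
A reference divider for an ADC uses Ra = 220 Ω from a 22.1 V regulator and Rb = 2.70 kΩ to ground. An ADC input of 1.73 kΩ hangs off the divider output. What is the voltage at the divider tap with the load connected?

V_out ≈ 18.3 V

The load sits in parallel with Rb: Rb‖R_L = (2700 × 1730) / (2700 + 1730) = 1054 Ω.
V_out = 22.1 × 1054 / (220 + 1054) = 22.1 × 1054/1274 = 18.3 V.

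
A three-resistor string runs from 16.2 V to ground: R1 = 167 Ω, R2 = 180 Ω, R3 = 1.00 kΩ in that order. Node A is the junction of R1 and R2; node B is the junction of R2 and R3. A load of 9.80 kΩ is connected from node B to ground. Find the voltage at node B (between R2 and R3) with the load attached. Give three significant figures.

V ≈ 11.7 V

At node B, R3 is in parallel with the load: R3‖R_L = 907.4 Ω.
Below node A the resistance is R2 + (R3‖R_L) = 1087 Ω, so V_A = 16.2 × 1087/1254 = 14.04 V.
Then V_B = V_A × (R3‖R_L)/(R2 + R3‖R_L) = 14.04 × 907.4/1087 = 11.7 V.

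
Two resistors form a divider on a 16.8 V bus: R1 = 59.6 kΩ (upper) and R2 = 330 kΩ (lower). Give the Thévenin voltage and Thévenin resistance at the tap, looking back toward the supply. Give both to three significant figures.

V_th = 14.2 V, R_th = 50.5 kΩ

V_th is the open-circuit tap voltage: 16.8 × 330/(59.6 + 330) = 14.2 V.
With the supply zeroed, R1 and R2 appear in parallel from the tap: R_th = R1‖R2 = (59.6 × 330)/389.6 = 50.5 kΩ.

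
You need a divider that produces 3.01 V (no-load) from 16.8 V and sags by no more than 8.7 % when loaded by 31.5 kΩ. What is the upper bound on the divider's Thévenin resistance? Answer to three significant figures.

R_th ≤ 3.00 kΩ

Loading drop = R_th/(R_th + R_L) ≤ 0.0870, so R_th ≤ R_L · ε/(1−ε) = 31.5 kΩ × 0.0870/0.9130 = 3.00 kΩ.
(Any R1, R2 with R2/(R1+R2) = 0.179 and R1‖R2 ≤ 3.00 kΩ will meet the spec.)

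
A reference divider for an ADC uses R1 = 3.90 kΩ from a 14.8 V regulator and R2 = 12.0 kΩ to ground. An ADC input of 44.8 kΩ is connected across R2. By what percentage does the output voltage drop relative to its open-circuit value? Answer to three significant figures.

6.17 %

The divider's output (Thévenin) resistance is R1‖R2 = 2.943 kΩ.
Fractional drop under load = R_th/(R_th + R_L) = 2.943 / (2.943 + 44.8) = 0.06165.
So the output falls by 6.17 %.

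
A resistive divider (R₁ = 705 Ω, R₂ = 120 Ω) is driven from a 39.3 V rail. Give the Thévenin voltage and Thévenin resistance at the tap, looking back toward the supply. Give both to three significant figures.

V_th is the open-circuit tap voltage: 39.3 × 120/(705 + 120) = 5.72 V.
With the supply zeroed, R₁ and R₂ appear in parallel from the tap: R_th = R₁‖R₂ = (705 × 120)/825.0 = 103 Ω.

V_th = 5.72 V, R_th = 103 Ω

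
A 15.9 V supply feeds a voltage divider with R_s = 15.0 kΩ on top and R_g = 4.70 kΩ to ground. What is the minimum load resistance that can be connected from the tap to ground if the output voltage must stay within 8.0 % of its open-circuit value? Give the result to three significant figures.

Output resistance R_th = R_s‖R_g = (15.0 × 4.70)/19.70 = 3.579 kΩ.
The fractional drop is R_th/(R_th + R_L); requiring this ≤ 0.0800 gives R_L ≥ R_th(1/0.0800 − 1) = 3.579 × 11.50 = 41.2 kΩ.

R_L(min) ≈ 41.2 kΩ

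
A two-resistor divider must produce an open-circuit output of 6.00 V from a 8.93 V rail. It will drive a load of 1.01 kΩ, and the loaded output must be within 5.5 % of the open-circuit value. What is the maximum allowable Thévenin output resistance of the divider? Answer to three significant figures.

Loading drop = R_th/(R_th + R_L) ≤ 0.0550, so R_th ≤ R_L · ε/(1−ε) = 1.01 kΩ × 0.0550/0.9450 = 58.8 Ω.
(Any R1, R2 with R2/(R1+R2) = 0.672 and R1‖R2 ≤ 58.8 Ω will meet the spec.)

R_th ≤ 58.8 Ω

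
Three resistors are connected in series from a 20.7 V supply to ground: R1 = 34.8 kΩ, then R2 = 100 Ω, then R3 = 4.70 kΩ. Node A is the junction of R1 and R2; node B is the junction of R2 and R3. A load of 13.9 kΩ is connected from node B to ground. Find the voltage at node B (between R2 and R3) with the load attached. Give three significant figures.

V ≈ 1.89 V

At node B, R3 is in parallel with the load: R3‖R_L = 3512 Ω.
Below node A the resistance is R2 + (R3‖R_L) = 3612 Ω, so V_A = 20.7 × 3612/38410 = 1.947 V.
Then V_B = V_A × (R3‖R_L)/(R2 + R3‖R_L) = 1.947 × 3512/3612 = 1.89 V.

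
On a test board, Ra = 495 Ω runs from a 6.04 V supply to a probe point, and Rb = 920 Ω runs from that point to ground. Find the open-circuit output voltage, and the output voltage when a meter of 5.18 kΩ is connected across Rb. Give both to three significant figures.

Open-circuit: V = 6.04 × 920/(495 + 920) = 3.93 V.
With the load, Rb becomes Rb‖R_L = 781.2 Ω, so V = 6.04 × 781.2/1276 = 3.70 V.

Unloaded: 3.93 V; loaded: 3.70 V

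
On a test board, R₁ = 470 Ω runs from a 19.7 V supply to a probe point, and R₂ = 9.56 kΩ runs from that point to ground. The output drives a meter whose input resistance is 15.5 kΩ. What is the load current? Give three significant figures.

I_L ≈ 1.18 mA

R₂‖R_L = 5913 Ω; V_out = 19.7 × 5913/6383 = 18.25 V.
I_L = V_out / R_L = 18.25 / 15.5 kΩ = 1.18 mA.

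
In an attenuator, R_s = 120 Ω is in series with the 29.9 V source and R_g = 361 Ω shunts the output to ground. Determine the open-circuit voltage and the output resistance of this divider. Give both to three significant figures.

V_th is the open-circuit tap voltage: 29.9 × 361/(120 + 361) = 22.4 V.
With the supply zeroed, R_s and R_g appear in parallel from the tap: R_th = R_s‖R_g = (120 × 361)/481.0 = 90.1 Ω.

V_th = 22.4 V, R_th = 90.1 Ω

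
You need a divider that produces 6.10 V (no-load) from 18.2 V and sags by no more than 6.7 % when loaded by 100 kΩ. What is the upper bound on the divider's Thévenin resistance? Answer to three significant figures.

R_th ≤ 7.18 kΩ

Loading drop = R_th/(R_th + R_L) ≤ 0.0670, so R_th ≤ R_L · ε/(1−ε) = 100 kΩ × 0.0670/0.9330 = 7.18 kΩ.
(Any R1, R2 with R2/(R1+R2) = 0.335 and R1‖R2 ≤ 7.18 kΩ will meet the spec.)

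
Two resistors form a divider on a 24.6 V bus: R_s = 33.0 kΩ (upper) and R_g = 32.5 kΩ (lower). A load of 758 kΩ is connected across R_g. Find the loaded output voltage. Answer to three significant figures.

V_out ≈ 11.9 V

The load sits in parallel with R_g: R_g‖R_L = (32.5 × 758) / (32.5 + 758) = 31.16 kΩ.
V_out = 24.6 × 31.16 / (33.0 + 31.16) = 24.6 × 31.16/64.16 = 11.9 V.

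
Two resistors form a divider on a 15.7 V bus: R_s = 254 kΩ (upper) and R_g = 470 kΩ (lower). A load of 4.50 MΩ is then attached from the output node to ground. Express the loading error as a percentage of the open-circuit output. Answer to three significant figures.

The divider's output (Thévenin) resistance is R_s‖R_g = 164.9 kΩ.
Fractional drop under load = R_th/(R_th + R_L) = 164.9 / (164.9 + 4500) = 0.03535.
So the output falls by 3.53 %.

3.53 %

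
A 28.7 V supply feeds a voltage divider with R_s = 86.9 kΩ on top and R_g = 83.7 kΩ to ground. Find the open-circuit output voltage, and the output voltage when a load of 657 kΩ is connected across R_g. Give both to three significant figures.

Unloaded: 14.1 V; loaded: 13.2 V

Open-circuit: V = 28.7 × 83.7/(86.9 + 83.7) = 14.1 V.
With the load, R_g becomes R_g‖R_L = 74.24 kΩ, so V = 28.7 × 74.24/161.1 = 13.2 V.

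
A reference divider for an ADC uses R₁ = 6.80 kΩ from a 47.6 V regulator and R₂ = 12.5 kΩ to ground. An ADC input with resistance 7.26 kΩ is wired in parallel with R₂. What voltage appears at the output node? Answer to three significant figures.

The load sits in parallel with R₂: R₂‖R_L = (12.5 × 7.26) / (12.5 + 7.26) = 4.593 kΩ.
V_out = 47.6 × 4.593 / (6.80 + 4.593) = 47.6 × 4.593/11.39 = 19.2 V.
(Unloaded it would have been 30.8 V.)

V_out ≈ 19.2 V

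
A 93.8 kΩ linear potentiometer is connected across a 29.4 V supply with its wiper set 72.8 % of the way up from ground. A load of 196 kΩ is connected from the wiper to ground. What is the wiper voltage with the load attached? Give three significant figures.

The wiper splits the pot into (1−α)R = 25.51 kΩ above and αR = 68.29 kΩ below.
Lower section ‖ load = 50.64 kΩ.
V_wiper = 29.4 × 50.64/(25.51 + 50.64) = 19.6 V.

V ≈ 19.6 V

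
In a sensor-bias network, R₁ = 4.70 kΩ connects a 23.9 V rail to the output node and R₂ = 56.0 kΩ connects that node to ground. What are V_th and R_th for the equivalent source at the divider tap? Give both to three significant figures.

V_th = 22.0 V, R_th = 4.34 kΩ

V_th is the open-circuit tap voltage: 23.9 × 56.0/(4.70 + 56.0) = 22.0 V.
With the supply zeroed, R₁ and R₂ appear in parallel from the tap: R_th = R₁‖R₂ = (4.70 × 56.0)/60.70 = 4.34 kΩ.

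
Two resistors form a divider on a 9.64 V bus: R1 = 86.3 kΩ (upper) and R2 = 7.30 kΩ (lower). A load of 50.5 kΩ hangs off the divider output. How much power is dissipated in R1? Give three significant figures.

P ≈ 0.934 mW

Total resistance from the source is R1 + (R2‖R_L) = 92.68 kΩ, so I = 9.64/92.68 kΩ = 0.1040 mA.
P = I²·R1 = (0.1040 mA)² × 86.3 kΩ = 0.934 mW.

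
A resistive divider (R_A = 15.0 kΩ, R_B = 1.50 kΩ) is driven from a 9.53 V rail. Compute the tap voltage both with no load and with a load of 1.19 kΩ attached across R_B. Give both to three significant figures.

Unloaded: 0.866 V; loaded: 0.404 V

Open-circuit: V = 9.53 × 1.50/(15.0 + 1.50) = 0.866 V.
With the load, R_B becomes R_B‖R_L = 0.6636 kΩ, so V = 9.53 × 0.6636/15.66 = 0.404 V.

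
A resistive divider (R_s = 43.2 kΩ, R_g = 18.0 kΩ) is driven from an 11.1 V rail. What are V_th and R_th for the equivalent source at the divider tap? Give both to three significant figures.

V_th is the open-circuit tap voltage: 11.1 × 18.0/(43.2 + 18.0) = 3.26 V.
With the supply zeroed, R_s and R_g appear in parallel from the tap: R_th = R_s‖R_g = (43.2 × 18.0)/61.20 = 12.7 kΩ.

V_th = 3.26 V, R_th = 12.7 kΩ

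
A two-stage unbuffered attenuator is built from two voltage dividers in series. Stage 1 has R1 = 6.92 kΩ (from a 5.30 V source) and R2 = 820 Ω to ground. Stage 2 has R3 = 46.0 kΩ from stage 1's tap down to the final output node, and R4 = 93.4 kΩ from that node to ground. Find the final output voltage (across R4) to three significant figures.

V_out ≈ 0.374 V

Stage 2 presents R3+R4 = 139400 Ω as a load on stage 1's tap.
Stage 1's lower leg becomes R2‖(R3+R4) = 815.2 Ω, so V_mid = 5.30 × 815.2/7735 = 0.5586 V.
Stage 2 is itself unloaded: V_out = V_mid × R4/(R3+R4) = 0.5586 × 93400/139400 = 0.374 V.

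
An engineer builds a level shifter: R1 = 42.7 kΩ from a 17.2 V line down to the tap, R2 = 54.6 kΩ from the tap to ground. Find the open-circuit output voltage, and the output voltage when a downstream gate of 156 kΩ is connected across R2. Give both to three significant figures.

Unloaded: 9.65 V; loaded: 8.37 V

Open-circuit: V = 17.2 × 54.6/(42.7 + 54.6) = 9.65 V.
With the load, R2 becomes R2‖R_L = 40.44 kΩ, so V = 17.2 × 40.44/83.14 = 8.37 V.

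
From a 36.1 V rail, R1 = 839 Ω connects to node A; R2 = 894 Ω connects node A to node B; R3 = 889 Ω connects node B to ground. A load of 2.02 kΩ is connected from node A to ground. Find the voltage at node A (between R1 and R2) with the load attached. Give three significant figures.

V ≈ 19.1 V

Below node A the series string R2+R3 = 1783 Ω sits in parallel with the 2020 Ω load: 947.1 Ω.
V_A = 36.1 × 947.1/(839 + 947.1) = 19.1 V.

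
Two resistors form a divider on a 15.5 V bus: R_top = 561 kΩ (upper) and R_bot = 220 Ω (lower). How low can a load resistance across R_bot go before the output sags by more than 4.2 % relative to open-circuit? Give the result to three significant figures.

R_L(min) ≈ 5.02 kΩ

Output resistance R_th = R_top‖R_bot = (561000 × 220)/561200 = 219.9 Ω.
The fractional drop is R_th/(R_th + R_L); requiring this ≤ 0.0420 gives R_L ≥ R_th(1/0.0420 − 1) = 219.9 × 22.81 = 5.02 kΩ.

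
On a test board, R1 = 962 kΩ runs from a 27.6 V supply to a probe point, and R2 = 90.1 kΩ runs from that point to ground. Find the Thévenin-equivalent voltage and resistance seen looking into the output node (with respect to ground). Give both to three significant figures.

V_th is the open-circuit tap voltage: 27.6 × 90.1/(962 + 90.1) = 2.36 V.
With the supply zeroed, R1 and R2 appear in parallel from the tap: R_th = R1‖R2 = (962 × 90.1)/1052 = 82.4 kΩ.

V_th = 2.36 V, R_th = 82.4 kΩ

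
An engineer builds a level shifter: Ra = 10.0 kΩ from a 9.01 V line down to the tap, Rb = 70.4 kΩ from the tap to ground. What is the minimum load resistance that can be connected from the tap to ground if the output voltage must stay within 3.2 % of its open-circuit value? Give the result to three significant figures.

R_L(min) ≈ 265 kΩ

Output resistance R_th = Ra‖Rb = (10.0 × 70.4)/80.40 = 8.756 kΩ.
The fractional drop is R_th/(R_th + R_L); requiring this ≤ 0.0320 gives R_L ≥ R_th(1/0.0320 − 1) = 8.756 × 30.25 = 265 kΩ.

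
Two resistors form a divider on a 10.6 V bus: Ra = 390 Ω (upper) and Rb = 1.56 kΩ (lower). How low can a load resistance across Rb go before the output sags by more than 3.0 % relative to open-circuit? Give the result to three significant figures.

R_L(min) ≈ 10.1 kΩ

Output resistance R_th = Ra‖Rb = (390 × 1560)/1950 = 312.0 Ω.
The fractional drop is R_th/(R_th + R_L); requiring this ≤ 0.0300 gives R_L ≥ R_th(1/0.0300 − 1) = 312.0 × 32.33 = 10.1 kΩ.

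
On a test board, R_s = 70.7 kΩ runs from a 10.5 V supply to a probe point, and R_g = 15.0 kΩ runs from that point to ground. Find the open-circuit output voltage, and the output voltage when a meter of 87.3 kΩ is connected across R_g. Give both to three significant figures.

Open-circuit: V = 10.5 × 15.0/(70.7 + 15.0) = 1.84 V.
With the load, R_g becomes R_g‖R_L = 12.80 kΩ, so V = 10.5 × 12.80/83.50 = 1.61 V.

Unloaded: 1.84 V; loaded: 1.61 V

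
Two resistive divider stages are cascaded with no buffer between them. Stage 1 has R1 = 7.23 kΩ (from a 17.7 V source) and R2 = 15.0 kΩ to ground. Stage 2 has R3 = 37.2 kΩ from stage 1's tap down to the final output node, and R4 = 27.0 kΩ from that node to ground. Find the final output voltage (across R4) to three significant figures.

Stage 2 presents R3+R4 = 64.20 kΩ as a load on stage 1's tap.
Stage 1's lower leg becomes R2‖(R3+R4) = 12.16 kΩ, so V_mid = 17.7 × 12.16/19.39 = 11.10 V.
Stage 2 is itself unloaded: V_out = V_mid × R4/(R3+R4) = 11.10 × 27.0/64.20 = 4.67 V.

V_out ≈ 4.67 V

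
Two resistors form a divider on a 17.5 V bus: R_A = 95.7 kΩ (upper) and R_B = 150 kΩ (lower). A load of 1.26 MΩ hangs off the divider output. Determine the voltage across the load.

The load sits in parallel with R_B: R_B‖R_L = (150 × 1260) / (150 + 1260) = 134.0 kΩ.
V_out = 17.5 × 134.0 / (95.7 + 134.0) = 17.5 × 134.0/229.7 = 10.2 V.
(Unloaded it would have been 10.7 V.)

V_out ≈ 10.2 V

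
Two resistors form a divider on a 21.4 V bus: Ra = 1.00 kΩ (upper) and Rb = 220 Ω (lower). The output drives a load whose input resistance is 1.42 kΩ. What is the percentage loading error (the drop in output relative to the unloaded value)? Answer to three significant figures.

Unloaded V = 21.4 × 220/1220 = 3.8590 V.
Loaded: Rb‖R_L = 190.5 Ω, giving V = 21.4 × 190.5/1190 = 3.4242 V.
Drop = (3.8590 − 3.4242) / 3.8590 = 11.3 %.

11.3 %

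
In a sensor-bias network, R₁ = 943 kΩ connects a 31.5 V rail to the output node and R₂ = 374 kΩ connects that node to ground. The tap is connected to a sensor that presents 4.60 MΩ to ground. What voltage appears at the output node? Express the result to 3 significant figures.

V_out ≈ 8.45 V

The load sits in parallel with R₂: R₂‖R_L = (374 × 4600) / (374 + 4600) = 345.9 kΩ.
V_out = 31.5 × 345.9 / (943 + 345.9) = 31.5 × 345.9/1289 = 8.45 V.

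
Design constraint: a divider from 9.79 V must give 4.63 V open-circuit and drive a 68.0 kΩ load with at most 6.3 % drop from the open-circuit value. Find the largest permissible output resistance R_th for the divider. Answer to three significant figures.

Loading drop = R_th/(R_th + R_L) ≤ 0.0630, so R_th ≤ R_L · ε/(1−ε) = 68.0 kΩ × 0.0630/0.9370 = 4.57 kΩ.
(Any R1, R2 with R2/(R1+R2) = 0.473 and R1‖R2 ≤ 4.57 kΩ will meet the spec.)

R_th ≤ 4.57 kΩ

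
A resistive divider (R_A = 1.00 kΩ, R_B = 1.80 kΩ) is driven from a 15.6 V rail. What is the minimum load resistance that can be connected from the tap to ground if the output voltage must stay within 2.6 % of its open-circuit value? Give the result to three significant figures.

Output resistance R_th = R_A‖R_B = (1000 × 1800)/2800 = 642.9 Ω.
The fractional drop is R_th/(R_th + R_L); requiring this ≤ 0.0260 gives R_L ≥ R_th(1/0.0260 − 1) = 642.9 × 37.46 = 24.1 kΩ.

R_L(min) ≈ 24.1 kΩ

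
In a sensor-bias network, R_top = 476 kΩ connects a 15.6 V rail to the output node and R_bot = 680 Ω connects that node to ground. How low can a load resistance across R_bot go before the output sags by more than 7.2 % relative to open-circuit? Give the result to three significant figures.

R_L(min) ≈ 8.75 kΩ

Output resistance R_th = R_top‖R_bot = (476000 × 680)/476700 = 679.0 Ω.
The fractional drop is R_th/(R_th + R_L); requiring this ≤ 0.0720 gives R_L ≥ R_th(1/0.0720 − 1) = 679.0 × 12.89 = 8.75 kΩ.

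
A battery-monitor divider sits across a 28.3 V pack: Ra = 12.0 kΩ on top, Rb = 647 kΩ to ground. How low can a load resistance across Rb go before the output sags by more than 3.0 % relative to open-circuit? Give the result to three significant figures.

Output resistance R_th = Ra‖Rb = (12.0 × 647)/659.0 = 11.78 kΩ.
The fractional drop is R_th/(R_th + R_L); requiring this ≤ 0.0300 gives R_L ≥ R_th(1/0.0300 − 1) = 11.78 × 32.33 = 381 kΩ.

R_L(min) ≈ 381 kΩ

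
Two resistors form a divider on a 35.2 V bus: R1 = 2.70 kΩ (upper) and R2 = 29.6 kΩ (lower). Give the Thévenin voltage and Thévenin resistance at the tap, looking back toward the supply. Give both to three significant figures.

V_th is the open-circuit tap voltage: 35.2 × 29.6/(2.70 + 29.6) = 32.3 V.
With the supply zeroed, R1 and R2 appear in parallel from the tap: R_th = R1‖R2 = (2.70 × 29.6)/32.30 = 2.47 kΩ.

V_th = 32.3 V, R_th = 2.47 kΩ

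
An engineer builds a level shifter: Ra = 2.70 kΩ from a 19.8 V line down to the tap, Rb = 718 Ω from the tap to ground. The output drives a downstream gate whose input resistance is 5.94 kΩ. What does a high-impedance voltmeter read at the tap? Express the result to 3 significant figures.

V_out ≈ 3.80 V

The load sits in parallel with Rb: Rb‖R_L = (718 × 5940) / (718 + 5940) = 640.6 Ω.
V_out = 19.8 × 640.6 / (2700 + 640.6) = 19.8 × 640.6/3341 = 3.80 V.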